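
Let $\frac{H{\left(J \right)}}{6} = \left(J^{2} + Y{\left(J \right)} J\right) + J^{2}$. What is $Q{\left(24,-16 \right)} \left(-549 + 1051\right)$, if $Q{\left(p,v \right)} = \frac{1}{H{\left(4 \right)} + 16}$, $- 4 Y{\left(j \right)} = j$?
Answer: $\frac{251}{92} \approx 2.7283$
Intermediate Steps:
$Y{\left(j \right)} = - \frac{j}{4}$
$H{\left(J \right)} = \frac{21 J^{2}}{2}$ ($H{\left(J \right)} = 6 \left(\left(J^{2} + - \frac{J}{4} J\right) + J^{2}\right) = 6 \left(\left(J^{2} - \frac{J^{2}}{4}\right) + J^{2}\right) = 6 \left(\frac{3 J^{2}}{4} + J^{2}\right) = 6 \frac{7 J^{2}}{4} = \frac{21 J^{2}}{2}$)
$Q{\left(p,v \right)} = \frac{1}{184}$ ($Q{\left(p,v \right)} = \frac{1}{\frac{21 \cdot 4^{2}}{2} + 16} = \frac{1}{\frac{21}{2} \cdot 16 + 16} = \frac{1}{168 + 16} = \frac{1}{184}$)
$Q{\left(24,-16 \right)} \left(-549 + 1051\right) = \frac{-549 + 1051}{184} = \frac{1}{184} \cdot 502 = \frac{251}{92}$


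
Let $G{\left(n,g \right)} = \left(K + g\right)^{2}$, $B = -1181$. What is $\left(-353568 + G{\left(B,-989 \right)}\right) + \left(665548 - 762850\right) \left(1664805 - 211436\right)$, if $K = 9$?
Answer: $-141415103606$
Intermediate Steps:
$G{\left(n,g \right)} = \left(9 + g\right)^{2}$
$\left(-353568 + G{\left(B,-989 \right)}\right) + \left(665548 - 762850\right) \left(1664805 - 211436\right) = \left(-353568 + \left(9 - 989\right)^{2}\right) + \left(665548 - 762850\right) \left(1664805 - 211436\right) = \left(-353568 + \left(-980\right)^{2}\right) - 141415710438 = \left(-353568 + 960400\right) - 141415710438 = 606832 - 141415710438 = -141415103606$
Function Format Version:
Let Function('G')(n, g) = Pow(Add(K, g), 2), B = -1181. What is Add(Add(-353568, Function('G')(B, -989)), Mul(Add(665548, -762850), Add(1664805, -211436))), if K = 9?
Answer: -141415103606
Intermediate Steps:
Function('G')(n, g) = Pow(Add(9, g), 2)
Add(Add(-353568, Function('G')(B, -989)), Mul(Add(665548, -762850), Add(1664805, -211436))) = Add(Add(-353568, Pow(Add(9, -989), 2)), Mul(Add(665548, -762850), Add(1664805, -211436))) = Add(Add(-353568, Pow(-980, 2)), Mul(-97302, 1453369)) = Add(Add(-353568, 960400), -141415710438) = Add(606832, -141415710438) = -141415103606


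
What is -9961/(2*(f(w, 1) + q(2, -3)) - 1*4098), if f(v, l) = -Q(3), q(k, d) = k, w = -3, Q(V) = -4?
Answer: 9961/4086 ≈ 2.4378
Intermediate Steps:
f(v, l) = 4 (f(v, l) = -1*(-4) = 4)
-9961/(2*(f(w, 1) + q(2, -3)) - 1*4098) = -9961/(2*(4 + 2) - 1*4098) = -9961/(2*6 - 4098) = -9961/(12 - 4098) = -9961/(-4086) = -9961*(-1/4086) = 9961/4086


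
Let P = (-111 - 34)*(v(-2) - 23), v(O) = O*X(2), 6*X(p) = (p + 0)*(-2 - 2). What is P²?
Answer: 78234025/9 ≈ 8.6927e+6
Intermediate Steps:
X(p) = -2*p/3 (X(p) = ((p + 0)*(-2 - 2))/6 = (p*(-4))/6 = (-4*p)/6 = -2*p/3)
v(O) = -4*O/3 (v(O) = O*(-⅔*2) = O*(-4/3) = -4*O/3)
P = 8845/3 (P = (-111 - 34)*(-4/3*(-2) - 23) = -145*(8/3 - 23) = -145*(-61/3) = 8845/3 ≈ 2948.3)
P² = (8845/3)² = 78234025/9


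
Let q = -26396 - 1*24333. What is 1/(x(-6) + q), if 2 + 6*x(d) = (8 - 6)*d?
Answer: -3/152194 ≈ -1.9712e-5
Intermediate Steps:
q = -50729 (q = -26396 - 24333 = -50729)
x(d) = -⅓ + d/3 (x(d) = -⅓ + ((8 - 6)*d)/6 = -⅓ + (2*d)/6 = -⅓ + d/3)
1/(x(-6) + q) = 1/((-⅓ + (⅓)*(-6)) - 50729) = 1/((-⅓ - 2) - 50729) = 1/(-7/3 - 50729) = 1/(-152194/3) = -3/152194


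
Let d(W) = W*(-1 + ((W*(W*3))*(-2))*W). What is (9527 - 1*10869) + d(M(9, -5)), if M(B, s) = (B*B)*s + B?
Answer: -147547548082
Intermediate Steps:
M(B, s) = B + s*B² (M(B, s) = B²*s + B = s*B² + B = B + s*B²)
d(W) = W*(-1 - 6*W³) (d(W) = W*(-1 + ((W*(3*W))*(-2))*W) = W*(-1 + ((3*W²)*(-2))*W) = W*(-1 + (-6*W²)*W) = W*(-1 - 6*W³))
(9527 - 1*10869) + d(M(9, -5)) = (9527 - 1*10869) + (-9*(1 + 9*(-5)) - 6*6561*(1 + 9*(-5))⁴) = (9527 - 10869) + (-9*(1 - 45) - 6*6561*(1 - 45)⁴) = -1342 + (-9*(-44) - 6*(9*(-44))⁴) = -1342 + (-1*(-396) - 6*(-396)⁴) = -1342 + (396 - 6*24591257856) = -1342 + (396 - 147547547136) = -1342 - 147547546740 = -147547548082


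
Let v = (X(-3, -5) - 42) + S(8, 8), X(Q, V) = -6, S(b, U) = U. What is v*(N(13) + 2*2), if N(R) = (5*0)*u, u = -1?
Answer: -160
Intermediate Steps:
v = -40 (v = (-6 - 42) + 8 = -48 + 8 = -40)
N(R) = 0 (N(R) = (5*0)*(-1) = 0*(-1) = 0)
v*(N(13) + 2*2) = -40*(0 + 2*2) = -40*(0 + 4) = -40*4 = -160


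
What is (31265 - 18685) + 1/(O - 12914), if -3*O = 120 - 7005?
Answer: 133587019/10619 ≈ 12580.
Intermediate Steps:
O = 2295 (O = -(120 - 7005)/3 = -1/3*(-6885) = 2295)
(31265 - 18685) + 1/(O - 12914) = (31265 - 18685) + 1/(2295 - 12914) = 12580 + 1/(-10619) = 12580 - 1/10619 = 133587019/10619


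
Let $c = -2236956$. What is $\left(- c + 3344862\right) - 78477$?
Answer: $5503341$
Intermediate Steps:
$\left(- c + 3344862\right) - 78477 = \left(\left(-1\right) \left(-2236956\right) + 3344862\right) - 78477 = \left(2236956 + 3344862\right) - 78477 = 5581818 - 78477 = 5503341$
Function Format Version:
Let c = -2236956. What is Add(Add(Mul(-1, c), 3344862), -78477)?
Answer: 5503341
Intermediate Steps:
Add(Add(Mul(-1, c), 3344862), -78477) = Add(Add(Mul(-1, -2236956), 3344862), -78477) = Add(Add(2236956, 3344862), -78477) = Add(5581818, -78477) = 5503341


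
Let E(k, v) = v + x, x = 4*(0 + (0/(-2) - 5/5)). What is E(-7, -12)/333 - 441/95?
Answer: -148373/31635 ≈ -4.6902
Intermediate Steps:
x = -4 (x = 4*(0 + (0*(-½) - 5*⅕)) = 4*(0 + (0 - 1)) = 4*(0 - 1) = 4*(-1) = -4)
E(k, v) = -4 + v (E(k, v) = v - 4 = -4 + v)
E(-7, -12)/333 - 441/95 = (-4 - 12)/333 - 441/95 = -16*1/333 - 441*1/95 = -16/333 - 441/95 = -148373/31635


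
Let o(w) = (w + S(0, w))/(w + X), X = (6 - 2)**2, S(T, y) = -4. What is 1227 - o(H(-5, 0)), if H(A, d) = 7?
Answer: 28218/23 ≈ 1226.9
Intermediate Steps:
X = 16 (X = 4**2 = 16)
o(w) = (-4 + w)/(16 + w) (o(w) = (w - 4)/(w + 16) = (-4 + w)/(16 + w))
1227 - o(H(-5, 0)) = 1227 - (-4 + 7)/(16 + 7) = 1227 - 3/23 = 28218/23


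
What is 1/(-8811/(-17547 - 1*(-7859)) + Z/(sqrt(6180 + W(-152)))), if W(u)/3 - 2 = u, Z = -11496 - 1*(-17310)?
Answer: -9057747160/58744019252661 + 30315922112*sqrt(5730)/176232057757983 ≈ 0.012867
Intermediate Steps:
Z = 5814 (Z = -11496 + 17310 = 5814)
W(u) = 6 + 3*u
1/(-8811/(-17547 - 1*(-7859)) + Z/(sqrt(6180 + W(-152)))) = 1/(-8811/(-17547 - 1*(-7859)) + 5814/(sqrt(6180 + (6 + 3*(-152))))) = 1/(-8811/(-17547 + 7859) + 5814/(sqrt(6180 + (6 - 456)))) = 1/(-8811/(-9688) + 5814/(sqrt(6180 - 450))) = 1/(-8811*(-1/9688) + 5814/(sqrt(5730))) = 1/(8811/9688 + 5814*(sqrt(5730)/5730)) = 1/(8811/9688 + 969*sqrt(5730)/955)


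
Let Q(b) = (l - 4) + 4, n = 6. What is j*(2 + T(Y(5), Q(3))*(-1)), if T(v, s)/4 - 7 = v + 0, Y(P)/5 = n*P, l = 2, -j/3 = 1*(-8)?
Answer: -15024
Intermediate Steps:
j = 24 (j = -3*(-8) = 24)
Y(P) = 30*P (Y(P) = 5*(6*P) = 30*P)
Q(b) = 2 (Q(b) = (2 - 4) + 4 = -2 + 4 = 2)
T(v, s) = 28 + 4*v (T(v, s) = 28 + 4*(v + 0) = 28 + 4*v)
j*(2 + T(Y(5), Q(3))*(-1)) = 24*(2 + (28 + 4*(30*5))*(-1)) = 24*(2 + (28 + 4*150)*(-1)) = 24*(2 + (28 + 600)*(-1)) = 24*(2 + 628*(-1)) = 24*(2 - 628) = 24*(-626) = -15024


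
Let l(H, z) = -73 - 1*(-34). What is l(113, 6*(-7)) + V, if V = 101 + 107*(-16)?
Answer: -1650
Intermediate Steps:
V = -1611 (V = 101 - 1712 = -1611)
l(H, z) = -39 (l(H, z) = -73 + 34 = -39)
l(113, 6*(-7)) + V = -39 - 1611 = -1650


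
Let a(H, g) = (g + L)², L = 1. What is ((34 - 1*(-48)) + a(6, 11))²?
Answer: 51076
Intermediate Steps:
a(H, g) = (1 + g)² (a(H, g) = (g + 1)² = (1 + g)²)
((34 - 1*(-48)) + a(6, 11))² = ((34 - 1*(-48)) + (1 + 11)²)² = ((34 + 48) + 12²)² = (82 + 144)² = 226² = 51076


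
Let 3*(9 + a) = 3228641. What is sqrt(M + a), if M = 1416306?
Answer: 2*sqrt(5608149)/3 ≈ 1578.8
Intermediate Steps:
a = 3228614/3 (a = -9 + (1/3)*3228641 = -9 + 3228641/3 = 3228614/3 ≈ 1.0762e+6)
sqrt(M + a) = sqrt(1416306 + 3228614/3) = sqrt(7477532/3) = 2*sqrt(5608149)/3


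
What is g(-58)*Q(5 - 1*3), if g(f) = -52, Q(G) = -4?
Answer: 208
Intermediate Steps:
g(-58)*Q(5 - 1*3) = -52*(-4) = 208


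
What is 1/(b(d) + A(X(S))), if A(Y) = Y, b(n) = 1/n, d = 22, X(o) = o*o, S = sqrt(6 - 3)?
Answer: 22/67 ≈ 0.32836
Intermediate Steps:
S = sqrt(3) ≈ 1.7320
X(o) = o**2
1/(b(d) + A(X(S))) = 1/(1/22 + (sqrt(3))**2) = 1/(1/22 + 3) = 1/(67/22) = 22/67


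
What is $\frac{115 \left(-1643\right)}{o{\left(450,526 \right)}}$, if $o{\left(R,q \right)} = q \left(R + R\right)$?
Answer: $- \frac{37789}{94680} \approx -0.39912$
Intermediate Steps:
$o{\left(R,q \right)} = 2 R q$ ($o{\left(R,q \right)} = q 2 R = 2 R q$)
$\frac{115 \left(-1643\right)}{o{\left(450,526 \right)}} = \frac{115 \left(-1643\right)}{2 \cdot 450 \cdot 526} = - \frac{188945}{473400} = \left(-188945\right) \frac{1}{473400} = - \frac{37789}{94680}$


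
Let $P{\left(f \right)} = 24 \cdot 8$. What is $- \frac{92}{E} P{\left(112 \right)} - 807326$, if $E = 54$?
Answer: $- \frac{7268878}{9} \approx -8.0765 \cdot 10^{5}$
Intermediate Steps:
$P{\left(f \right)} = 192$
$- \frac{92}{E} P{\left(112 \right)} - 807326 = - \frac{92}{54} \cdot 192 - 807326 = \left(-92\right) \frac{1}{54} \cdot 192 - 807326 = \left(- \frac{46}{27}\right) 192 - 807326 = - \frac{2944}{9} - 807326 = - \frac{7268878}{9}$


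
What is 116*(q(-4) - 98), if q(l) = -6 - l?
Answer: -11600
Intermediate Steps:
116*(q(-4) - 98) = 116*((-6 - 1*(-4)) - 98) = 116*((-6 + 4) - 98) = 116*(-2 - 98) = 116*(-100) = -11600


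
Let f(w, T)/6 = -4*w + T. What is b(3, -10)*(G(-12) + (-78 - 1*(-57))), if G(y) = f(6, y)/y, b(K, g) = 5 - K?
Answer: -6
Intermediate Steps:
f(w, T) = -24*w + 6*T (f(w, T) = 6*(-4*w + T) = 6*(T - 4*w) = -24*w + 6*T)
G(y) = (-144 + 6*y)/y (G(y) = (-24*6 + 6*y)/y = (-144 + 6*y)/y)
b(3, -10)*(G(-12) + (-78 - 1*(-57))) = (5 - 1*3)*((6 - 144/(-12)) + (-78 - 1*(-57))) = (5 - 3)*((6 - 144*(-1/12)) + (-78 + 57)) = 2*((6 + 12) - 21) = 2*(18 - 21) = 2*(-3) = -6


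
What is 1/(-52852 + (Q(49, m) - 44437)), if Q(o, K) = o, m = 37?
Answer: -1/97240 ≈ -1.0284e-5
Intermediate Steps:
1/(-52852 + (Q(49, m) - 44437)) = 1/(-52852 + (49 - 44437)) = 1/(-52852 - 44388) = 1/(-97240) = -1/97240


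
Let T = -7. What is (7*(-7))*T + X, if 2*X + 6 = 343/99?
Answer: 67663/198 ≈ 341.73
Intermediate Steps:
X = -251/198 (X = -3 + (343/99)/2 = -3 + (343*(1/99))/2 = -3 + (½)*(343/99) = -3 + 343/198 = -251/198 ≈ -1.2677)
(7*(-7))*T + X = (7*(-7))*(-7) - 251/198 = -49*(-7) - 251/198 = 343 - 251/198 = 67663/198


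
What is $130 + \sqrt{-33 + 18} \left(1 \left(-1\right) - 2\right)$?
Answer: $130 - 3 i \sqrt{15} \approx 130.0 - 11.619 i$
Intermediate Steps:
$130 + \sqrt{-33 + 18} \left(1 \left(-1\right) - 2\right) = 130 + \sqrt{-15} \left(-1 - 2\right) = 130 + i \sqrt{15} \left(-3\right) = 130 - 3 i \sqrt{15}$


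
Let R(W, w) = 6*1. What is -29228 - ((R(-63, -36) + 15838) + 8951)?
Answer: -54023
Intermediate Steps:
R(W, w) = 6
-29228 - ((R(-63, -36) + 15838) + 8951) = -29228 - ((6 + 15838) + 8951) = -29228 - (15844 + 8951) = -29228 - 1*24795 = -29228 - 24795 = -54023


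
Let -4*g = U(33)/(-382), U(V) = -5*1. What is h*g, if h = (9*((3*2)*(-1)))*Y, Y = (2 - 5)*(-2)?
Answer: 405/382 ≈ 1.0602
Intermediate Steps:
U(V) = -5
g = -5/1528 (g = -(-5)/(4*(-382)) = -(-5)*(-1)/(4*382) = -¼*5/382 = -5/1528 ≈ -0.0032723)
Y = 6 (Y = -3*(-2) = 6)
h = -324 (h = (9*((3*2)*(-1)))*6 = (9*(6*(-1)))*6 = (9*(-6))*6 = -54*6 = -324)
h*g = -324*(-5/1528) = 405/382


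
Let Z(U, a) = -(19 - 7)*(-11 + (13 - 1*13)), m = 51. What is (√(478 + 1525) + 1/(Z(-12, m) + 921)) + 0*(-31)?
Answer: 1/1053 + √2003 ≈ 44.756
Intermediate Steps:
Z(U, a) = 132 (Z(U, a) = -12*(-11 + (13 - 13)) = -12*(-11 + 0) = -12*(-11) = -1*(-132) = 132)
(√(478 + 1525) + 1/(Z(-12, m) + 921)) + 0*(-31) = (√(478 + 1525) + 1/(132 + 921)) + 0*(-31) = (√2003 + 1/1053) + 0 = (1/1053 + √2003) + 0 = 1/1053 + √2003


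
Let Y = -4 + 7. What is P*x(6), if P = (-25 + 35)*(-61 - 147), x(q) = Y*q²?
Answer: -224640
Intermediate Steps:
Y = 3
x(q) = 3*q²
P = -2080 (P = 10*(-208) = -2080)
P*x(6) = -6240*6² = -6240*36 = -2080*108 = -224640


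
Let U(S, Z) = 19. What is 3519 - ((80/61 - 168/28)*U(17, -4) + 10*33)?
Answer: 199963/61 ≈ 3278.1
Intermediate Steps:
3519 - ((80/61 - 168/28)*U(17, -4) + 10*33) = 3519 - ((80/61 - 168/28)*19 + 10*33) = 3519 - ((80*(1/61) - 168*1/28)*19 + 330) = 3519 - ((80/61 - 6)*19 + 330) = 3519 - (-286/61*19 + 330) = 3519 - (-5434/61 + 330) = 3519 - 1*14696/61 = 3519 - 14696/61 = 199963/61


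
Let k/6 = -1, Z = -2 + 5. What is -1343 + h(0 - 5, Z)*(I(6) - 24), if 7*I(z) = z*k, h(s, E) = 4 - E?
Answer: -9605/7 ≈ -1372.1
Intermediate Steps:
Z = 3
k = -6 (k = 6*(-1) = -6)
I(z) = -6*z/7 (I(z) = (z*(-6))/7 = (-6*z)/7 = -6*z/7)
-1343 + h(0 - 5, Z)*(I(6) - 24) = -1343 + (4 - 1*3)*(-6/7*6 - 24) = -1343 + (4 - 3)*(-36/7 - 24) = -1343 + 1*(-204/7) = -1343 - 204/7 = -9605/7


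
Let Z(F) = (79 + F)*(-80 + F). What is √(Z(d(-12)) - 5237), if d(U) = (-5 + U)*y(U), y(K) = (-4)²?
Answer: 13*√371 ≈ 250.40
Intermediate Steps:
y(K) = 16
d(U) = -80 + 16*U (d(U) = (-5 + U)*16 = -80 + 16*U)
Z(F) = (-80 + F)*(79 + F)
√(Z(d(-12)) - 5237) = √((-6320 + (-80 + 16*(-12))² - (-80 + 16*(-12))) - 5237) = √((-6320 + (-80 - 192)² - (-80 - 192)) - 5237) = √((-6320 + (-272)² - 1*(-272)) - 5237) = √((-6320 + 73984 + 272) - 5237) = √(67936 - 5237) = √62699 = 13*√371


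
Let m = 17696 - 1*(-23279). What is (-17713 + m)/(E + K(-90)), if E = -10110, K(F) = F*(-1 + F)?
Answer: -3877/320 ≈ -12.116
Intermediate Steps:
m = 40975 (m = 17696 + 23279 = 40975)
(-17713 + m)/(E + K(-90)) = (-17713 + 40975)/(-10110 - 90*(-1 - 90)) = 23262/(-10110 - 90*(-91)) = 23262/(-10110 + 8190) = 23262/(-1920) = 23262*(-1/1920) = -3877/320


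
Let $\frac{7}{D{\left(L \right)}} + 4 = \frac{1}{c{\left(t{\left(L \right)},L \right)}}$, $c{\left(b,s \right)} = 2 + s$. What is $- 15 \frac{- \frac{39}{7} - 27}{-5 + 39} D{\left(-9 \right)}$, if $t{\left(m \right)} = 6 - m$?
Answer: $- \frac{11970}{493} \approx -24.28$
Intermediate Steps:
$D{\left(L \right)} = \frac{7}{-4 + \frac{1}{2 + L}}$
$- 15 \frac{- \frac{39}{7} - 27}{-5 + 39} D{\left(-9 \right)} = - 15 \frac{- \frac{39}{7} - 27}{-5 + 39} \frac{7 \left(-2 - -9\right)}{7 + 4 \left(-9\right)} = - 15 \frac{\left(-39\right) \frac{1}{7} - 27}{34} \frac{7 \left(-2 + 9\right)}{7 - 36} = - 15 \left(- \frac{39}{7} - 27\right) \frac{1}{34} \cdot 7 \frac{1}{-29} \cdot 7 = - 15 \left(\left(- \frac{228}{7}\right) \frac{1}{34}\right) 7 \left(- \frac{1}{29}\right) 7 = \left(-15\right) \left(- \frac{114}{119}\right) \left(- \frac{49}{29}\right) = \frac{1710}{119} \left(- \frac{49}{29}\right) = - \frac{11970}{493}$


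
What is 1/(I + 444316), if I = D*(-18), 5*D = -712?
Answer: 5/2234396 ≈ 2.2377e-6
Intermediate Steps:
D = -712/5 (D = (⅕)*(-712) = -712/5 ≈ -142.40)
I = 12816/5 (I = -712/5*(-18) = 12816/5 ≈ 2563.2)
1/(I + 444316) = 1/(12816/5 + 444316) = 1/(2234396/5) = 5/2234396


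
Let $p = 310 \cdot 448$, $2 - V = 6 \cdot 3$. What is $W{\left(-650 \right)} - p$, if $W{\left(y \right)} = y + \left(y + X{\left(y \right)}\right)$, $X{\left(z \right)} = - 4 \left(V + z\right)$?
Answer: $-137516$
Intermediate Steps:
$V = -16$ ($V = 2 - 6 \cdot 3 = 2 - 18 = -16$)
$p = 138880$
$X{\left(z \right)} = 64 - 4 z$ ($X{\left(z \right)} = - 4 \left(-16 + z\right) = 64 - 4 z$)
$W{\left(y \right)} = 64 - 2 y$ ($W{\left(y \right)} = y - \left(-64 + 3 y\right) = 64 - 2 y$)
$W{\left(-650 \right)} - p = \left(64 - -1300\right) - 138880 = \left(64 + 1300\right) - 138880 = 1364 - 138880 = -137516$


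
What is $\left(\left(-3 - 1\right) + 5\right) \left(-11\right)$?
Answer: $-11$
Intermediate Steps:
$\left(\left(-3 - 1\right) + 5\right) \left(-11\right) = \left(-4 + 5\right) \left(-11\right) = 1 \left(-11\right) = -11$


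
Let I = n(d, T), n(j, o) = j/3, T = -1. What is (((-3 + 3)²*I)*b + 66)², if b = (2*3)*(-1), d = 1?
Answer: 4356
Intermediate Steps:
b = -6 (b = 6*(-1) = -6)
n(j, o) = j/3 (n(j, o) = j*(⅓) = j/3)
I = ⅓ (I = (⅓)*1 = ⅓ ≈ 0.33333)
(((-3 + 3)²*I)*b + 66)² = (((-3 + 3)²*(⅓))*(-6) + 66)² = ((0²*(⅓))*(-6) + 66)² = ((0*(⅓))*(-6) + 66)² = (0*(-6) + 66)² = (0 + 66)² = 66² = 4356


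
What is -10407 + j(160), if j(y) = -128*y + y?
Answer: -30727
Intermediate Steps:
j(y) = -127*y
-10407 + j(160) = -10407 - 127*160 = -10407 - 20320 = -30727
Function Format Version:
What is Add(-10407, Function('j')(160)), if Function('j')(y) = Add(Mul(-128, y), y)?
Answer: -30727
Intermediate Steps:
Function('j')(y) = Mul(-127, y)
Add(-10407, Function('j')(160)) = Add(-10407, Mul(-127, 160)) = Add(-10407, -20320) = -30727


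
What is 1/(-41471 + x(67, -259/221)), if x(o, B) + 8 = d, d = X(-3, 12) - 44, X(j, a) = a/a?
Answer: -1/41522 ≈ -2.4084e-5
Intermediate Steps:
X(j, a) = 1
d = -43 (d = 1 - 44 = -43)
x(o, B) = -51 (x(o, B) = -8 - 43 = -51)
1/(-41471 + x(67, -259/221)) = 1/(-41471 - 51) = 1/(-41522) = -1/41522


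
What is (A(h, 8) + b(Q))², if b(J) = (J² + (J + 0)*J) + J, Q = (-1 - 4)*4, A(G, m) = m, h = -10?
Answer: 620944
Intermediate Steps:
Q = -20 (Q = -5*4 = -20)
b(J) = J + 2*J² (b(J) = (J² + J*J) + J = (J² + J²) + J = 2*J² + J = J + 2*J²)
(A(h, 8) + b(Q))² = (8 - 20*(1 + 2*(-20)))² = (8 - 20*(1 - 40))² = (8 - 20*(-39))² = (8 + 780)² = 788² = 620944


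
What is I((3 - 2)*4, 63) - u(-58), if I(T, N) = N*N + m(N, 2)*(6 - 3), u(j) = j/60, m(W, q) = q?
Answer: 119279/30 ≈ 3976.0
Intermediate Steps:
u(j) = j/60 (u(j) = j*(1/60) = j/60)
I(T, N) = 6 + N² (I(T, N) = N*N + 2*(6 - 3) = N² + 2*3 = N² + 6 = 6 + N²)
I((3 - 2)*4, 63) - u(-58) = (6 + 63²) - (-58)/60 = (6 + 3969) - 1*(-29/30) = 3975 + 29/30 = 119279/30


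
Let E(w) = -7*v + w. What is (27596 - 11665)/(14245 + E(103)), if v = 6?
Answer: 15931/14306 ≈ 1.1136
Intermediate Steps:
E(w) = -42 + w (E(w) = -7*6 + w = -42 + w)
(27596 - 11665)/(14245 + E(103)) = (27596 - 11665)/(14245 + (-42 + 103)) = 15931/(14245 + 61) = 15931/14306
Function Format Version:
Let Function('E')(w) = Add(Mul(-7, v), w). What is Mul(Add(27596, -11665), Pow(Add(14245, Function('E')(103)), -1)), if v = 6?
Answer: Rational(15931, 14306) ≈ 1.1136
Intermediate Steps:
Function('E')(w) = Add(-42, w) (Function('E')(w) = Add(Mul(-7, 6), w) = Add(-42, w))
Mul(Add(27596, -11665), Pow(Add(14245, Function('E')(103)), -1)) = Mul(Add(27596, -11665), Pow(Add(14245, Add(-42, 103)), -1)) = Mul(15931, Pow(Add(14245, 61), -1)) = Mul(15931, Pow(14306, -1)) = Mul(15931, Rational(1, 14306)) = Rational(15931, 14306)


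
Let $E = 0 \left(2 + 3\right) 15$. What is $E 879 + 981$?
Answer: $981$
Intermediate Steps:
$E = 0$ ($E = 0 \cdot 5 \cdot 15 = 0 \cdot 15 = 0$)
$E 879 + 981 = 0 \cdot 879 + 981 = 0 + 981 = 981$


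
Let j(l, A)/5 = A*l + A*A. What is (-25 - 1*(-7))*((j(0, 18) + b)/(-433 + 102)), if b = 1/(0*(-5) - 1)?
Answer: 29142/331 ≈ 88.042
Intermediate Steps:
j(l, A) = 5*A² + 5*A*l (j(l, A) = 5*(A*l + A*A) = 5*(A*l + A²) = 5*(A² + A*l) = 5*A² + 5*A*l)
b = -1 (b = 1/(0 - 1) = 1/(-1) = -1)
(-25 - 1*(-7))*((j(0, 18) + b)/(-433 + 102)) = (-25 - 1*(-7))*((5*18*(18 + 0) - 1)/(-433 + 102)) = (-25 + 7)*((5*18*18 - 1)/(-331)) = -18*(1620 - 1)*(-1)/331 = -29142*(-1)/331 = -18*(-1619/331) = 29142/331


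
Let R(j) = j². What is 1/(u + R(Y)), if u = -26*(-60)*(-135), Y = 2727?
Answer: 1/7225929 ≈ 1.3839e-7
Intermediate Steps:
u = -210600 (u = 1560*(-135) = -210600)
1/(u + R(Y)) = 1/(-210600 + 2727²) = 1/(-210600 + 7436529) = 1/7225929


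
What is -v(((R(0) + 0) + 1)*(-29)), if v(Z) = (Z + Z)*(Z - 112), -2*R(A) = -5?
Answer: -86681/2 ≈ -43341.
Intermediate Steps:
R(A) = 5/2 (R(A) = -½*(-5) = 5/2)
v(Z) = 2*Z*(-112 + Z) (v(Z) = (2*Z)*(-112 + Z) = 2*Z*(-112 + Z))
-v(((R(0) + 0) + 1)*(-29)) = -2*((5/2 + 0) + 1)*(-29)*(-112 + ((5/2 + 0) + 1)*(-29)) = -2*(5/2 + 1)*(-29)*(-112 + (5/2 + 1)*(-29)) = -2*(7/2)*(-29)*(-112 + (7/2)*(-29)) = -2*(-203)*(-112 - 203/2)/2 = -2*(-203)*(-427)/(2*2) = -1*86681/2 = -86681/2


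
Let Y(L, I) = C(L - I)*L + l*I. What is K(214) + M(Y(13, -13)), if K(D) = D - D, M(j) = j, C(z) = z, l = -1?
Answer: 351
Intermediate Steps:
Y(L, I) = -I + L*(L - I) (Y(L, I) = (L - I)*L - I = L*(L - I) - I = -I + L*(L - I))
K(D) = 0
K(214) + M(Y(13, -13)) = 0 + (-1*(-13) - 1*13*(-13 - 1*13)) = 0 + (13 - 1*13*(-13 - 13)) = 0 + (13 - 1*13*(-26)) = 0 + (13 + 338) = 0 + 351 = 351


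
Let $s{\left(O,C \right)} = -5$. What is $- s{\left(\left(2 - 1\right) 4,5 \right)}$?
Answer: $5$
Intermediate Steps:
$- s{\left(\left(2 - 1\right) 4,5 \right)} = \left(-1\right) \left(-5\right) = 5$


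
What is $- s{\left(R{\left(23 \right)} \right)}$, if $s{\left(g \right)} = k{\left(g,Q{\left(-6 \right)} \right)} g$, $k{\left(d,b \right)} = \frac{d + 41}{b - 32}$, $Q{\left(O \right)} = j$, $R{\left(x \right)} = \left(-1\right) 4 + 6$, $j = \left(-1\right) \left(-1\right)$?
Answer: $\frac{86}{31} \approx 2.7742$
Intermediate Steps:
$j = 1$
$R{\left(x \right)} = 2$ ($R{\left(x \right)} = -4 + 6 = 2$)
$Q{\left(O \right)} = 1$
$k{\left(d,b \right)} = \frac{41 + d}{-32 + b}$
$s{\left(g \right)} = g \left(- \frac{41}{31} - \frac{g}{31}\right)$ ($s{\left(g \right)} = \frac{41 + g}{-32 + 1} g = \frac{41 + g}{-31} g = - \frac{41 + g}{31} g = \left(- \frac{41}{31} - \frac{g}{31}\right) g = g \left(- \frac{41}{31} - \frac{g}{31}\right)$)
$- s{\left(R{\left(23 \right)} \right)} = - \frac{2 \left(-41 - 2\right)}{31} = - \frac{2 \left(-43\right)}{31} = \left(-1\right) \left(- \frac{86}{31}\right) = \frac{86}{31}$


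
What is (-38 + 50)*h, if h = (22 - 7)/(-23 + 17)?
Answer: -30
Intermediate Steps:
h = -5/2 (h = 15/(-6) = 15*(-⅙) = -5/2 ≈ -2.5000)
(-38 + 50)*h = (-38 + 50)*(-5/2) = 12*(-5/2) = -30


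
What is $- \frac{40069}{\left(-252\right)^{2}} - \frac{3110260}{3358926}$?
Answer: $- \frac{18450153163}{11850290928} \approx -1.5569$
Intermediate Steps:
$- \frac{40069}{\left(-252\right)^{2}} - \frac{3110260}{3358926} = - \frac{40069}{63504} - \frac{1555130}{1679463} = - \frac{18450153163}{11850290928}$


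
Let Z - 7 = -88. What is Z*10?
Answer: -810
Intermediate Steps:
Z = -81 (Z = 7 - 88 = -81)
Z*10 = -81*10 = -810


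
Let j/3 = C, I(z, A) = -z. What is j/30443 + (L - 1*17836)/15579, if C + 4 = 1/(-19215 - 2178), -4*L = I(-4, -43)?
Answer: -1291183407796/1127343348369 ≈ -1.1453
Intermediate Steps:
L = -1 (L = -(-1)*(-4)/4 = -¼*4 = -1)
C = -85573/21393 (C = -4 + 1/(-19215 - 2178) = -4 + 1/(-21393) = -4 - 1/21393 = -85573/21393 ≈ -4.0000)
j = -85573/7131 (j = 3*(-85573/21393) = -85573/7131 ≈ -12.000)
j/30443 + (L - 1*17836)/15579 = -85573/7131/30443 + (-1 - 1*17836)/15579 = -85573/7131*1/30443 + (-1 - 17836)*(1/15579) = -85573/217089033 - 17837*1/15579 = -85573/217089033 - 17837/15579 = -1291183407796/1127343348369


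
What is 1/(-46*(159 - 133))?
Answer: -1/1196 ≈ -0.00083612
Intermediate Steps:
1/(-46*(159 - 133)) = 1/(-46*26) = 1/(-1196) = -1/1196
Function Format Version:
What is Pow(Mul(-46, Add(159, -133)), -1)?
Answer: Rational(-1, 1196) ≈ -0.00083612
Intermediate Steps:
Pow(Mul(-46, Add(159, -133)), -1) = Pow(Mul(-46, 26), -1) = Pow(-1196, -1) = Rational(-1, 1196)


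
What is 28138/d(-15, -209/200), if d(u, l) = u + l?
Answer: -5627600/3209 ≈ -1753.7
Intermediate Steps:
d(u, l) = l + u
28138/d(-15, -209/200) = 28138/(-209/200 - 15) = 28138/(-3209/200) = 28138*(-200/3209) = -5627600/3209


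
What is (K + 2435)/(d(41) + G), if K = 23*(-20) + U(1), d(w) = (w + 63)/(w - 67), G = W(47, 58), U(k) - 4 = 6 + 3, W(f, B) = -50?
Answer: -994/27 ≈ -36.815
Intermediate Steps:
U(k) = 13 (U(k) = 4 + (6 + 3) = 4 + 9 = 13)
G = -50
d(w) = (63 + w)/(-67 + w)
K = -447 (K = 23*(-20) + 13 = -460 + 13 = -447)
(K + 2435)/(d(41) + G) = (-447 + 2435)/((63 + 41)/(-67 + 41) - 50) = 1988/(104/(-26) - 50) = 1988/(-1/26*104 - 50) = 1988/(-4 - 50) = 1988/(-54) = 1988*(-1/54) = -994/27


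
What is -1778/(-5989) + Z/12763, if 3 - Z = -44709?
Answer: 290472782/76437607 ≈ 3.8001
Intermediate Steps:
Z = 44712 (Z = 3 - 1*(-44709) = 3 + 44709 = 44712)
-1778/(-5989) + Z/12763 = -1778/(-5989) + 44712/12763 = -1778*(-1/5989) + 44712*(1/12763) = 1778/5989 + 44712/12763 = 290472782/76437607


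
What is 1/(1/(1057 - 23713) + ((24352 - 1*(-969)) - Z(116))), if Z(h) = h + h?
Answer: 22656/568416383 ≈ 3.9858e-5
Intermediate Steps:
Z(h) = 2*h
1/(1/(1057 - 23713) + ((24352 - 1*(-969)) - Z(116))) = 1/(1/(1057 - 23713) + ((24352 - 1*(-969)) - 2*116)) = 1/(1/(-22656) + ((24352 + 969) - 1*232)) = 1/(-1/22656 + (25321 - 232)) = 1/(-1/22656 + 25089) = 1/(568416383/22656) = 22656/568416383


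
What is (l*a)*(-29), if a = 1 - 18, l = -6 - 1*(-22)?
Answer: 7888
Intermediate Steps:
l = 16 (l = -6 + 22 = 16)
a = -17
(l*a)*(-29) = (16*(-17))*(-29) = -272*(-29) = 7888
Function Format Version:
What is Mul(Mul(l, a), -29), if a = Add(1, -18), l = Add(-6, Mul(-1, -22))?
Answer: 7888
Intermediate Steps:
l = 16 (l = Add(-6, 22) = 16)
a = -17
Mul(Mul(l, a), -29) = Mul(Mul(16, -17), -29) = Mul(-272, -29) = 7888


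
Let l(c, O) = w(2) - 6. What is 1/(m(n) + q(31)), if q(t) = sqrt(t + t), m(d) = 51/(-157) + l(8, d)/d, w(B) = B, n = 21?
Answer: 5601603/671066357 + 10870209*sqrt(62)/671066357 ≈ 0.13589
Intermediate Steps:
l(c, O) = -4 (l(c, O) = 2 - 6 = -4)
m(d) = -51/157 - 4/d (m(d) = 51/(-157) - 4/d = 51*(-1/157) - 4/d = -51/157 - 4/d)
q(t) = sqrt(2)*sqrt(t) (q(t) = sqrt(2*t) = sqrt(2)*sqrt(t))
1/(m(n) + q(31)) = 1/((-51/157 - 4/21) + sqrt(2)*sqrt(31)) = 1/((-51/157 - 4*1/21) + sqrt(62)) = 1/((-51/157 - 4/21) + sqrt(62)) = 1/(-1699/3297 + sqrt(62))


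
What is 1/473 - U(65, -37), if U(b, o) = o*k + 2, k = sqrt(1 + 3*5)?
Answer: 69059/473 ≈ 146.00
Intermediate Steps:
k = 4 (k = sqrt(1 + 15) = sqrt(16) = 4)
U(b, o) = 2 + 4*o (U(b, o) = o*4 + 2 = 4*o + 2 = 2 + 4*o)
1/473 - U(65, -37) = 1/473 - (2 + 4*(-37)) = 1/473 - (2 - 148) = 1/473 - 1*(-146) = 1/473 + 146 = 69059/473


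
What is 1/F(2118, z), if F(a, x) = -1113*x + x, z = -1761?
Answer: 1/1958232 ≈ 5.1066e-7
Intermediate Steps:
F(a, x) = -1112*x
1/F(2118, z) = 1/(-1112*(-1761)) = 1/1958232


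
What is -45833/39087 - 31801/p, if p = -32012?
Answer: -224200309/1251253044 ≈ -0.17918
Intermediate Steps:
-45833/39087 - 31801/p = -45833/39087 - 31801/(-32012) = -45833*1/39087 - 31801*(-1/32012) = -45833/39087 + 31801/32012 = -224200309/1251253044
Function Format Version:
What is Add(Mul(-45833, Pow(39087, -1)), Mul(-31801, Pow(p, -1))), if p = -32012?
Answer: Rational(-224200309, 1251253044) ≈ -0.17918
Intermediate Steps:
Add(Mul(-45833, Pow(39087, -1)), Mul(-31801, Pow(p, -1))) = Add(Mul(-45833, Pow(39087, -1)), Mul(-31801, Pow(-32012, -1))) = Add(Mul(-45833, Rational(1, 39087)), Mul(-31801, Rational(-1, 32012))) = Add(Rational(-45833, 39087), Rational(31801, 32012)) = Rational(-224200309, 1251253044)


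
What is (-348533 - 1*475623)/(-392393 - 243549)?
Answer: 412078/317971 ≈ 1.2960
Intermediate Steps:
(-348533 - 1*475623)/(-392393 - 243549) = (-348533 - 475623)/(-635942) = -824156*(-1/635942) = 412078/317971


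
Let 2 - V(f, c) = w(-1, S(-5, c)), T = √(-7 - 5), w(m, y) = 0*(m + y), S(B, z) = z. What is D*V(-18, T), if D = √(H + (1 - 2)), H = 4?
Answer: 2*√3 ≈ 3.4641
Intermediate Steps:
w(m, y) = 0
T = 2*I*√3 (T = √(-12) = 2*I*√3 ≈ 3.4641*I)
V(f, c) = 2 (V(f, c) = 2 - 1*0 = 2 + 0 = 2)
D = √3 (D = √(4 + (1 - 2)) = √(4 - 1) = √3 ≈ 1.7320)
D*V(-18, T) = √3*2 = 2*√3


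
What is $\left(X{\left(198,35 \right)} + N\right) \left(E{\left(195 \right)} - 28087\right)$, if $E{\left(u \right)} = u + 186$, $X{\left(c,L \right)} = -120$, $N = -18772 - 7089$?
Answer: $719829586$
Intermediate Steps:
$N = -25861$ ($N = -18772 - 7089 = -25861$)
$E{\left(u \right)} = 186 + u$
$\left(X{\left(198,35 \right)} + N\right) \left(E{\left(195 \right)} - 28087\right) = \left(-120 - 25861\right) \left(\left(186 + 195\right) - 28087\right) = - 25981 \left(381 - 28087\right) = \left(-25981\right) \left(-27706\right) = 719829586$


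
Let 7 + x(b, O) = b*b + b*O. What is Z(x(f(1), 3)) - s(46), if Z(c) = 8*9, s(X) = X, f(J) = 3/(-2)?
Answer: 26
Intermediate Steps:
f(J) = -3/2 (f(J) = 3*(-½) = -3/2)
x(b, O) = -7 + b² + O*b (x(b, O) = -7 + (b*b + b*O) = -7 + (b² + O*b) = -7 + b² + O*b)
Z(c) = 72
Z(x(f(1), 3)) - s(46) = 72 - 1*46 = 72 - 46 = 26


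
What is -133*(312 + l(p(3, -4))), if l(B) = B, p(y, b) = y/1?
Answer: -41895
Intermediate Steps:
p(y, b) = y (p(y, b) = y*1 = y)
-133*(312 + l(p(3, -4))) = -133*(312 + 3) = -133*315 = -41895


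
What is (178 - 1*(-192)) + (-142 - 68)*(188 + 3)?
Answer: -39740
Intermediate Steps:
(178 - 1*(-192)) + (-142 - 68)*(188 + 3) = (178 + 192) - 210*191 = 370 - 40110 = -39740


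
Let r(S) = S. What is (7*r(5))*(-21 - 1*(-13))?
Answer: -280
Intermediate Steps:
(7*r(5))*(-21 - 1*(-13)) = (7*5)*(-21 - 1*(-13)) = 35*(-21 + 13) = 35*(-8) = -280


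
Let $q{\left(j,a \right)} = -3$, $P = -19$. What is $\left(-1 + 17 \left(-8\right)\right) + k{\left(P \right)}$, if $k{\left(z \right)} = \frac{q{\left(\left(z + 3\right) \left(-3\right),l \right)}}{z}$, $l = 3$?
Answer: $- \frac{2600}{19} \approx -136.84$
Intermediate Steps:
$k{\left(z \right)} = - \frac{3}{z}$
$\left(-1 + 17 \left(-8\right)\right) + k{\left(P \right)} = \left(-1 + 17 \left(-8\right)\right) - \frac{3}{-19} = \left(-1 - 136\right) - - \frac{3}{19} = -137 + \frac{3}{19} = - \frac{2600}{19}$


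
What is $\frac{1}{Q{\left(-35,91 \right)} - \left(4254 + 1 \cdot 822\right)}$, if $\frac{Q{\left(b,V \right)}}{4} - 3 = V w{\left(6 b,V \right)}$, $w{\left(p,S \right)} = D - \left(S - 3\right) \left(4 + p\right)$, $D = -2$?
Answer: $\frac{1}{6592800} \approx 1.5168 \cdot 10^{-7}$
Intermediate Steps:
$w{\left(p,S \right)} = -2 - \left(-3 + S\right) \left(4 + p\right)$ ($w{\left(p,S \right)} = -2 - \left(S - 3\right) \left(4 + p\right) = -2 - \left(-3 + S\right) \left(4 + p\right)$)
$Q{\left(b,V \right)} = 12 + 4 V \left(10 - 4 V + 18 b - 6 V b\right)$ ($Q{\left(b,V \right)} = 12 + 4 V \left(10 - 4 V + 3 \cdot 6 b - V 6 b\right) = 12 + 4 V \left(10 - 4 V + 18 b - 6 V b\right)$)
$\frac{1}{Q{\left(-35,91 \right)} - \left(4254 + 1 \cdot 822\right)} = \frac{1}{\left(12 - 728 \left(-5 - -315 + 2 \cdot 91 + 3 \cdot 91 \left(-35\right)\right)\right) - \left(4254 + 1 \cdot 822\right)} = \frac{1}{\left(12 - 728 \left(-5 + 315 + 182 - 9555\right)\right) - 5076} = \frac{1}{\left(12 - 728 \left(-9063\right)\right) - 5076} = \frac{1}{\left(12 + 6597864\right) - 5076} = \frac{1}{6597876 - 5076} = \frac{1}{6592800}$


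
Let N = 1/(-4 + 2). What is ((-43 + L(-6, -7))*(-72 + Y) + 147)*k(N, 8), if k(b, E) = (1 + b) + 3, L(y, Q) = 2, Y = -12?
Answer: 25137/2 ≈ 12569.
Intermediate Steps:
N = -½ (N = 1/(-2) = -½ ≈ -0.50000)
k(b, E) = 4 + b
((-43 + L(-6, -7))*(-72 + Y) + 147)*k(N, 8) = ((-43 + 2)*(-72 - 12) + 147)*(4 - ½) = (-41*(-84) + 147)*(7/2) = (3444 + 147)*(7/2) = 3591*(7/2) = 25137/2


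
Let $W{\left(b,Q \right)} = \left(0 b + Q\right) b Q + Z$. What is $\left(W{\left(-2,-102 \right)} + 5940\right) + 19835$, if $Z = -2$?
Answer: $4965$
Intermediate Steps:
$W{\left(b,Q \right)} = -2 + b Q^{2}$ ($W{\left(b,Q \right)} = \left(0 b + Q\right) b Q - 2 = \left(0 + Q\right) b Q - 2 = Q b Q - 2 = b Q^{2} - 2 = -2 + b Q^{2}$)
$\left(W{\left(-2,-102 \right)} + 5940\right) + 19835 = \left(\left(-2 - 2 \left(-102\right)^{2}\right) + 5940\right) + 19835 = \left(\left(-2 - 20808\right) + 5940\right) + 19835 = \left(-20810 + 5940\right) + 19835 = -14870 + 19835 = 4965$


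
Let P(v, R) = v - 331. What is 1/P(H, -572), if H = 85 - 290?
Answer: -1/536 ≈ -0.0018657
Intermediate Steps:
H = -205
P(v, R) = -331 + v
1/P(H, -572) = 1/(-331 - 205) = 1/(-536) = -1/536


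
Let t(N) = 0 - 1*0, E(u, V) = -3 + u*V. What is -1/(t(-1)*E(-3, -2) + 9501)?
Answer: -1/9501 ≈ -0.00010525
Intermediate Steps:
E(u, V) = -3 + V*u
t(N) = 0 (t(N) = 0 + 0 = 0)
-1/(t(-1)*E(-3, -2) + 9501) = -1/(0*(-3 - 2*(-3)) + 9501) = -1/(0*(-3 + 6) + 9501) = -1/(0*3 + 9501) = -1/(0 + 9501) = -1/9501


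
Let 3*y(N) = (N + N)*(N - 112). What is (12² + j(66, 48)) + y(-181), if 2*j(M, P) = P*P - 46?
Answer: 109885/3 ≈ 36628.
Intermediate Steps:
y(N) = 2*N*(-112 + N)/3 (y(N) = ((N + N)*(N - 112))/3 = ((2*N)*(-112 + N))/3 = (2*N*(-112 + N))/3 = 2*N*(-112 + N)/3)
j(M, P) = -23 + P²/2 (j(M, P) = (P*P - 46)/2 = (P² - 46)/2 = (-46 + P²)/2 = -23 + P²/2)
(12² + j(66, 48)) + y(-181) = (12² + (-23 + (½)*48²)) + (⅔)*(-181)*(-112 - 181) = (144 + (-23 + (½)*2304)) + (⅔)*(-181)*(-293) = (144 + (-23 + 1152)) + 106066/3 = (144 + 1129) + 106066/3 = 1273 + 106066/3 = 109885/3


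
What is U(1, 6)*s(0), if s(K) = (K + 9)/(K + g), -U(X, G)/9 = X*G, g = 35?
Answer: -486/35 ≈ -13.886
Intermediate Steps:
U(X, G) = -9*G*X (U(X, G) = -9*X*G = -9*G*X)
s(K) = (9 + K)/(35 + K) (s(K) = (K + 9)/(K + 35) = (9 + K)/(35 + K))
U(1, 6)*s(0) = (-9*6*1)*((9 + 0)/(35 + 0)) = -54*9/35 = -486/35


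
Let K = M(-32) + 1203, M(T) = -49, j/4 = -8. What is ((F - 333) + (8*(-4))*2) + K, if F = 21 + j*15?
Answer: 298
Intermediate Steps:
j = -32 (j = 4*(-8) = -32)
F = -459 (F = 21 - 32*15 = 21 - 480 = -459)
K = 1154 (K = -49 + 1203 = 1154)
((F - 333) + (8*(-4))*2) + K = ((-459 - 333) + (8*(-4))*2) + 1154 = (-792 - 32*2) + 1154 = (-792 - 64) + 1154 = -856 + 1154 = 298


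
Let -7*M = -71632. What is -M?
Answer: -71632/7 ≈ -10233.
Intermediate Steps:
M = 71632/7 (M = -1/7*(-71632) = 71632/7 ≈ 10233.)
-M = -1*71632/7 = -71632/7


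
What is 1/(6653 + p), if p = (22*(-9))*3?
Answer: 1/6059 ≈ 0.00016504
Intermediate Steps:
p = -594 (p = -198*3 = -594)
1/(6653 + p) = 1/(6653 - 594) = 1/6059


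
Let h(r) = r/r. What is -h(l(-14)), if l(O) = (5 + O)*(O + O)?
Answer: -1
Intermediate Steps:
l(O) = 2*O*(5 + O) (l(O) = (5 + O)*(2*O) = 2*O*(5 + O))
h(r) = 1
-h(l(-14)) = -1*1 = -1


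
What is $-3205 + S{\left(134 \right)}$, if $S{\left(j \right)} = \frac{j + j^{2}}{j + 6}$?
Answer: $- \frac{43061}{14} \approx -3075.8$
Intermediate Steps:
$S{\left(j \right)} = \frac{j + j^{2}}{6 + j}$
$-3205 + S{\left(134 \right)} = -3205 + \frac{134 \left(1 + 134\right)}{6 + 134} = -3205 + 134 \cdot \frac{1}{140} \cdot 135 = -3205 + \frac{1809}{14} = - \frac{43061}{14}$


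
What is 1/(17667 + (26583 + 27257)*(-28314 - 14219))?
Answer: -1/2289959053 ≈ -4.3669e-10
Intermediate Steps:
1/(17667 + (26583 + 27257)*(-28314 - 14219)) = 1/(17667 + 53840*(-42533)) = 1/(17667 - 2289976720) = 1/(-2289959053) = -1/2289959053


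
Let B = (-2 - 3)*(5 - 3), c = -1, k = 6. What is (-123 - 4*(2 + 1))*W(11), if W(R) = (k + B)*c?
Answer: -540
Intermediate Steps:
B = -10 (B = -5*2 = -10)
W(R) = 4 (W(R) = (6 - 10)*(-1) = -4*(-1) = 4)
(-123 - 4*(2 + 1))*W(11) = (-123 - 4*(2 + 1))*4 = (-123 - 4*3)*4 = (-123 - 12)*4 = -135*4 = -540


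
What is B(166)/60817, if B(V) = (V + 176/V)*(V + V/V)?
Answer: 2315622/5047811 ≈ 0.45874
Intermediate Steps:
B(V) = (1 + V)*(V + 176/V) (B(V) = (V + 176/V)*(V + 1) = (V + 176/V)*(1 + V) = (1 + V)*(V + 176/V))
B(166)/60817 = (176 + 166 + 166**2 + 176/166)/60817 = (176 + 166 + 27556 + 176*(1/166))*(1/60817) = (176 + 166 + 27556 + 88/83)*(1/60817) = (2315622/83)*(1/60817) = 2315622/5047811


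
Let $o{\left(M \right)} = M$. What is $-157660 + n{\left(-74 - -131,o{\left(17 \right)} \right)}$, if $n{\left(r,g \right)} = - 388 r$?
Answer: $-179776$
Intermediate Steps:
$-157660 + n{\left(-74 - -131,o{\left(17 \right)} \right)} = -157660 - 388 \left(-74 - -131\right) = -157660 - 388 \left(-74 + 131\right) = -157660 - 22116 = -179776$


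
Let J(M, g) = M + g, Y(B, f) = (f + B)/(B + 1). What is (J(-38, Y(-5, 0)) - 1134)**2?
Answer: 21930489/16 ≈ 1.3707e+6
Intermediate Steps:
Y(B, f) = (B + f)/(1 + B)
(J(-38, Y(-5, 0)) - 1134)**2 = ((-38 + (-5 + 0)/(1 - 5)) - 1134)**2 = ((-38 - 5/(-4)) - 1134)**2 = ((-38 - 1/4*(-5)) - 1134)**2 = ((-38 + 5/4) - 1134)**2 = (-147/4 - 1134)**2 = (-4683/4)**2 = 21930489/16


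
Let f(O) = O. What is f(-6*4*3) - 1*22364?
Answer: -22436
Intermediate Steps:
f(-6*4*3) - 1*22364 = -6*4*3 - 1*22364 = -24*3 - 22364 = -72 - 22364 = -22436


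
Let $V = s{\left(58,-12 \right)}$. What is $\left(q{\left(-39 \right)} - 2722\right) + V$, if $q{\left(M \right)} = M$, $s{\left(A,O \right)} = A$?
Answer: $-2703$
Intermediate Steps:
$V = 58$
$\left(q{\left(-39 \right)} - 2722\right) + V = \left(-39 - 2722\right) + 58 = -2761 + 58 = -2703$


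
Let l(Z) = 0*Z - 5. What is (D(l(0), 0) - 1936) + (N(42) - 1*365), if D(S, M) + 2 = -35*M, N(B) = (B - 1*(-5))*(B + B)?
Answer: 1645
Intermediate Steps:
l(Z) = -5 (l(Z) = 0 - 5 = -5)
N(B) = 2*B*(5 + B) (N(B) = (B + 5)*(2*B) = (5 + B)*(2*B) = 2*B*(5 + B))
D(S, M) = -2 - 35*M
(D(l(0), 0) - 1936) + (N(42) - 1*365) = ((-2 - 35*0) - 1936) + (2*42*(5 + 42) - 1*365) = ((-2 + 0) - 1936) + (2*42*47 - 365) = (-2 - 1936) + (3948 - 365) = -1938 + 3583 = 1645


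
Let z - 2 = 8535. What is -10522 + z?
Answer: -1985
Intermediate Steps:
z = 8537 (z = 2 + 8535 = 8537)
-10522 + z = -10522 + 8537 = -1985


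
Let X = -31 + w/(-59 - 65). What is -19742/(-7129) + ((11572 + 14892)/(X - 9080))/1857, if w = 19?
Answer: 41395460735858/14956692123999 ≈ 2.7677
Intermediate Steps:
X = -3863/124 (X = -31 + 19/(-59 - 65) = -31 + 19/(-124) = -31 - 1/124*19 = -31 - 19/124 = -3863/124 ≈ -31.153)
-19742/(-7129) + ((11572 + 14892)/(X - 9080))/1857 = -19742/(-7129) + ((11572 + 14892)/(-3863/124 - 9080))/1857 = -19742*(-1/7129) + (26464/(-1129783/124))*(1/1857) = 19742/7129 + (26464*(-124/1129783))*(1/1857) = 19742/7129 - 3281536/1129783*1/1857 = 19742/7129 - 3281536/2098007031 = 41395460735858/14956692123999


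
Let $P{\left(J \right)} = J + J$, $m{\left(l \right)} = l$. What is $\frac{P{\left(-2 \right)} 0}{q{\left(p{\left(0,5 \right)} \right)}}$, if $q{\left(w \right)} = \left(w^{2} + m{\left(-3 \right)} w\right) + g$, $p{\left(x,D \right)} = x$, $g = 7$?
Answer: $0$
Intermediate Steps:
$P{\left(J \right)} = 2 J$
$q{\left(w \right)} = 7 + w^{2} - 3 w$ ($q{\left(w \right)} = \left(w^{2} - 3 w\right) + 7 = 7 + w^{2} - 3 w$)
$\frac{P{\left(-2 \right)} 0}{q{\left(p{\left(0,5 \right)} \right)}} = \frac{2 \left(-2\right) 0}{7 + 0^{2} - 0} = \frac{\left(-4\right) 0}{7 + 0 + 0} = \frac{1}{7} \cdot 0 = 0$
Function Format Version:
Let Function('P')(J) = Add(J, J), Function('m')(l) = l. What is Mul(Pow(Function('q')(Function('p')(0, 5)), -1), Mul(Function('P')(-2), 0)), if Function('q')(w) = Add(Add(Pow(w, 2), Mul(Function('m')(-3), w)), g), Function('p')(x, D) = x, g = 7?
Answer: 0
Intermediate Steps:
Function('P')(J) = Mul(2, J)
Function('q')(w) = Add(7, Pow(w, 2), Mul(-3, w)) (Function('q')(w) = Add(Add(Pow(w, 2), Mul(-3, w)), 7) = Add(7, Pow(w, 2), Mul(-3, w)))
Mul(Pow(Function('q')(Function('p')(0, 5)), -1), Mul(Function('P')(-2), 0)) = Mul(Pow(Add(7, Pow(0, 2), Mul(-3, 0)), -1), Mul(Mul(2, -2), 0)) = Mul(Pow(Add(7, 0, 0), -1), Mul(-4, 0)) = Mul(Pow(7, -1), 0) = Mul(Rational(1, 7), 0) = 0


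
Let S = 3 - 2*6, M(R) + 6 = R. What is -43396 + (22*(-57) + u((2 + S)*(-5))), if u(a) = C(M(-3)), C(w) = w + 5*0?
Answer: -44659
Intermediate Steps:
M(R) = -6 + R
S = -9 (S = 3 - 2*6 = 3 - 12 = -9)
C(w) = w (C(w) = w + 0 = w)
u(a) = -9 (u(a) = -6 - 3 = -9)
-43396 + (22*(-57) + u((2 + S)*(-5))) = -43396 + (22*(-57) - 9) = -43396 + (-1254 - 9) = -43396 - 1263 = -44659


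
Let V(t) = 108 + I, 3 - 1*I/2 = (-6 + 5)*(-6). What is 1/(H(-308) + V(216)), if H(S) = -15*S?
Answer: 1/4722 ≈ 0.00021177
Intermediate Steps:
I = -6 (I = 6 - 2*(-6 + 5)*(-6) = 6 - (-2)*(-6) = 6 - 2*6 = 6 - 12 = -6)
V(t) = 102 (V(t) = 108 - 6 = 102)
1/(H(-308) + V(216)) = 1/(-15*(-308) + 102) = 1/(4620 + 102) = 1/4722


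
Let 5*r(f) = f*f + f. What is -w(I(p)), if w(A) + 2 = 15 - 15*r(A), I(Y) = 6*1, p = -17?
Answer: 113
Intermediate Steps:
r(f) = f/5 + f²/5 (r(f) = (f*f + f)/5 = (f² + f)/5 = (f + f²)/5 = f/5 + f²/5)
I(Y) = 6
w(A) = 13 - 3*A*(1 + A) (w(A) = -2 + (15 - 3*A*(1 + A)) = 13 - 3*A*(1 + A))
-w(I(p)) = -(13 - 3*6*(1 + 6)) = -(13 - 3*6*7) = -(13 - 126) = -1*(-113) = 113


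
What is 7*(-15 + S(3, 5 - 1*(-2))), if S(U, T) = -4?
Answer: -133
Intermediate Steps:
7*(-15 + S(3, 5 - 1*(-2))) = 7*(-15 - 4) = 7*(-19) = -133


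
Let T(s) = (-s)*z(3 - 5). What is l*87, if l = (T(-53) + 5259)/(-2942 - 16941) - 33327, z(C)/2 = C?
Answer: -57650183556/19883 ≈ -2.8995e+6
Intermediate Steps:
z(C) = 2*C
T(s) = 4*s (T(s) = (-s)*(2*(3 - 5)) = (-s)*(2*(-2)) = -s*(-4) = 4*s)
l = -662645788/19883 (l = (4*(-53) + 5259)/(-2942 - 16941) - 33327 = (-212 + 5259)/(-19883) - 33327 = 5047*(-1/19883) - 33327 = -5047/19883 - 33327 = -662645788/19883 ≈ -33327.)
l*87 = -662645788/19883*87 = -57650183556/19883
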